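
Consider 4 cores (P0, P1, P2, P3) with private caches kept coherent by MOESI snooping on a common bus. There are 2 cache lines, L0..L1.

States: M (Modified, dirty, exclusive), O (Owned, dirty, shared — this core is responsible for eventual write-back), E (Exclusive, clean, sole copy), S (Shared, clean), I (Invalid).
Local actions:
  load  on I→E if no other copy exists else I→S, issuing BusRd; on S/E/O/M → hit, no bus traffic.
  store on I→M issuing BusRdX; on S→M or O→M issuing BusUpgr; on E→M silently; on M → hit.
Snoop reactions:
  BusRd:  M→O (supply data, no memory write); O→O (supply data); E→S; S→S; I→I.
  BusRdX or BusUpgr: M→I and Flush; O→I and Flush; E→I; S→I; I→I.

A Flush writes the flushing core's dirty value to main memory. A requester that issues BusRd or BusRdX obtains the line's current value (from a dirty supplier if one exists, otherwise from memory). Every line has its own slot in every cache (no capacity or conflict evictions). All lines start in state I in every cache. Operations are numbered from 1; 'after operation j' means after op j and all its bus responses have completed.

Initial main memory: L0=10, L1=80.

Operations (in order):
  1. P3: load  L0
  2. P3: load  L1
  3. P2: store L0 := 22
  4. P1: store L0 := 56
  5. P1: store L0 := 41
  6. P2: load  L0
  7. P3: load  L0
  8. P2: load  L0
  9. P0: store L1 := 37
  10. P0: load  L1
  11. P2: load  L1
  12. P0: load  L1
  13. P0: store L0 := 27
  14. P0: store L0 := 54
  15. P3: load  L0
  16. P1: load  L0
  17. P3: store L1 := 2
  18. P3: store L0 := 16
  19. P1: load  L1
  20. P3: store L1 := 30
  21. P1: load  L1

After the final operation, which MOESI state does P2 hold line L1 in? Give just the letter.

  op1 P3: load  L0 → I/I/I/E on L0; bus BusRd; mem=10
  op2 P3: load  L1 → I/I/I/E on L1; bus BusRd; mem=80
  op3 P2: store L0 := 22 → I/I/M/I on L0; bus BusRdX; mem=10
  op4 P1: store L0 := 56 → I/M/I/I on L0; bus BusRdX Flush; mem=22
  op5 P1: store L0 := 41 → I/M/I/I on L0; bus (none); mem=22
  op6 P2: load  L0 → I/O/S/I on L0; bus BusRd; mem=22
  op7 P3: load  L0 → I/O/S/S on L0; bus BusRd; mem=22
  op8 P2: load  L0 → I/O/S/S on L0; bus (none); mem=22
  op9 P0: store L1 := 37 → M/I/I/I on L1; bus BusRdX; mem=80
  op10 P0: load  L1 → M/I/I/I on L1; bus (none); mem=80
  op11 P2: load  L1 → O/I/S/I on L1; bus BusRd; mem=80
  op12 P0: load  L1 → O/I/S/I on L1; bus (none); mem=80
  op13 P0: store L0 := 27 → M/I/I/I on L0; bus BusRdX Flush; mem=41
  op14 P0: store L0 := 54 → M/I/I/I on L0; bus (none); mem=41
  op15 P3: load  L0 → O/I/I/S on L0; bus BusRd; mem=41
  op16 P1: load  L0 → O/S/I/S on L0; bus BusRd; mem=41
  op17 P3: store L1 := 2 → I/I/I/M on L1; bus BusRdX Flush; mem=37
  op18 P3: store L0 := 16 → I/I/I/M on L0; bus BusUpgr Flush; mem=54
  op19 P1: load  L1 → I/S/I/O on L1; bus BusRd; mem=37
  op20 P3: store L1 := 30 → I/I/I/M on L1; bus BusUpgr; mem=37
  op21 P1: load  L1 → I/S/I/O on L1; bus BusRd; mem=37

state = I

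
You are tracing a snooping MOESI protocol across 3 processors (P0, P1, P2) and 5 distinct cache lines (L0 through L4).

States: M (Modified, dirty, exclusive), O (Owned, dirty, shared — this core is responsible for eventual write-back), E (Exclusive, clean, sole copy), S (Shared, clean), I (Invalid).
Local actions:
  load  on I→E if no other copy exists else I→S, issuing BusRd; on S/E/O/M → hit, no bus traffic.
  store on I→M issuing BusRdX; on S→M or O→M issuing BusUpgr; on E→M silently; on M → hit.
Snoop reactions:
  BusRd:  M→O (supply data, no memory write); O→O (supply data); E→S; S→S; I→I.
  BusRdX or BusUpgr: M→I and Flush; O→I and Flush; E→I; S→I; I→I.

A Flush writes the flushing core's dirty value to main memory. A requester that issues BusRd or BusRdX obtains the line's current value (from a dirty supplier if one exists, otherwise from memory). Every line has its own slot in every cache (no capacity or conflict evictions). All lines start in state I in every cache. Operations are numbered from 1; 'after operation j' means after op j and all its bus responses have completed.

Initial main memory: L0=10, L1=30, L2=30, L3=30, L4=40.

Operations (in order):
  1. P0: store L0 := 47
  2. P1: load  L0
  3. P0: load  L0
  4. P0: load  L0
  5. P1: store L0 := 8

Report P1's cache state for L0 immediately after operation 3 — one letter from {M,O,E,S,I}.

state = S

[1] P0: store L0 := 47 | P0:M(47), P1:I, P2:I | bus: BusRdX
[2] P1: load  L0 | P0:O(47), P1:S(47), P2:I | bus: BusRd
[3] P0: load  L0 | P0:O(47), P1:S(47), P2:I | bus: none
[4] P0: load  L0 | P0:O(47), P1:S(47), P2:I | bus: none
[5] P1: store L0 := 8 | P0:I, P1:M(8), P2:I | bus: BusUpgr,Flush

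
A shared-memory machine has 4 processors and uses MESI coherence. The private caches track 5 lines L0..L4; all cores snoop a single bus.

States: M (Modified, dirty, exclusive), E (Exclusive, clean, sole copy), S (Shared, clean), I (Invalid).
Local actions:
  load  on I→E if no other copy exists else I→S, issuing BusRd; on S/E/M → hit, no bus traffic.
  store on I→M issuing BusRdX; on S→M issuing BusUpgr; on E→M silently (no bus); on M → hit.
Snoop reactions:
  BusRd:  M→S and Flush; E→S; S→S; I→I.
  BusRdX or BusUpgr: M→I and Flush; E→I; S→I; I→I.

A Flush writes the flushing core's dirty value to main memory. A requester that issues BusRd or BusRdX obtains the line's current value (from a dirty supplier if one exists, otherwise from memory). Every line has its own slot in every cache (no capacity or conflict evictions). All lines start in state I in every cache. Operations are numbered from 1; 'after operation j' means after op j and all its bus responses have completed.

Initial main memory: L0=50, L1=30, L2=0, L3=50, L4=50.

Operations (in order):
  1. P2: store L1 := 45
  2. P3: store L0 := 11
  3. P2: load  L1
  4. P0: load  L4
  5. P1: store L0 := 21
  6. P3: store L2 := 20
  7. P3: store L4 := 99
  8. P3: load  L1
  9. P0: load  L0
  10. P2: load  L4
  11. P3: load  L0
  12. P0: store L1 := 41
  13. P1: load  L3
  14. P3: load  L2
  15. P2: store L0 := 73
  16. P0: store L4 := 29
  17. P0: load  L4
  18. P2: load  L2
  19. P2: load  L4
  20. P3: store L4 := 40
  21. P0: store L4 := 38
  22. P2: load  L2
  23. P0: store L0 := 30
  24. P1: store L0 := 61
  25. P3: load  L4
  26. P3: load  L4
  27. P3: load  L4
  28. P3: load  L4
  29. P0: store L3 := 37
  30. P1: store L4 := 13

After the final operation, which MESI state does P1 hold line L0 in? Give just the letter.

state = M

[1] P2: store L1 := 45 | P0:I, P1:I, P2:M(45), P3:I | bus: BusRdX
[2] P3: store L0 := 11 | P0:I, P1:I, P2:I, P3:M(11) | bus: BusRdX
[3] P2: load  L1 | P0:I, P1:I, P2:M(45), P3:I | bus: none
[4] P0: load  L4 | P0:E(50), P1:I, P2:I, P3:I | bus: BusRd
[5] P1: store L0 := 21 | P0:I, P1:M(21), P2:I, P3:I | bus: BusRdX,Flush
[6] P3: store L2 := 20 | P0:I, P1:I, P2:I, P3:M(20) | bus: BusRdX
[7] P3: store L4 := 99 | P0:I, P1:I, P2:I, P3:M(99) | bus: BusRdX
[8] P3: load  L1 | P0:I, P1:I, P2:S(45), P3:S(45) | bus: BusRd,Flush
[9] P0: load  L0 | P0:S(21), P1:S(21), P2:I, P3:I | bus: BusRd,Flush
[10] P2: load  L4 | P0:I, P1:I, P2:S(99), P3:S(99) | bus: BusRd,Flush
[11] P3: load  L0 | P0:S(21), P1:S(21), P2:I, P3:S(21) | bus: BusRd
[12] P0: store L1 := 41 | P0:M(41), P1:I, P2:I, P3:I | bus: BusRdX
[13] P1: load  L3 | P0:I, P1:E(50), P2:I, P3:I | bus: BusRd
[14] P3: load  L2 | P0:I, P1:I, P2:I, P3:M(20) | bus: none
[15] P2: store L0 := 73 | P0:I, P1:I, P2:M(73), P3:I | bus: BusRdX
[16] P0: store L4 := 29 | P0:M(29), P1:I, P2:I, P3:I | bus: BusRdX
[17] P0: load  L4 | P0:M(29), P1:I, P2:I, P3:I | bus: none
[18] P2: load  L2 | P0:I, P1:I, P2:S(20), P3:S(20) | bus: BusRd,Flush
[19] P2: load  L4 | P0:S(29), P1:I, P2:S(29), P3:I | bus: BusRd,Flush
[20] P3: store L4 := 40 | P0:I, P1:I, P2:I, P3:M(40) | bus: BusRdX
[21] P0: store L4 := 38 | P0:M(38), P1:I, P2:I, P3:I | bus: BusRdX,Flush
[22] P2: load  L2 | P0:I, P1:I, P2:S(20), P3:S(20) | bus: none
[23] P0: store L0 := 30 | P0:M(30), P1:I, P2:I, P3:I | bus: BusRdX,Flush
[24] P1: store L0 := 61 | P0:I, P1:M(61), P2:I, P3:I | bus: BusRdX,Flush
[25] P3: load  L4 | P0:S(38), P1:I, P2:I, P3:S(38) | bus: BusRd,Flush
[26] P3: load  L4 | P0:S(38), P1:I, P2:I, P3:S(38) | bus: none
[27] P3: load  L4 | P0:S(38), P1:I, P2:I, P3:S(38) | bus: none
[28] P3: load  L4 | P0:S(38), P1:I, P2:I, P3:S(38) | bus: none
[29] P0: store L3 := 37 | P0:M(37), P1:I, P2:I, P3:I | bus: BusRdX
[30] P1: store L4 := 13 | P0:I, P1:M(13), P2:I, P3:I | bus: BusRdX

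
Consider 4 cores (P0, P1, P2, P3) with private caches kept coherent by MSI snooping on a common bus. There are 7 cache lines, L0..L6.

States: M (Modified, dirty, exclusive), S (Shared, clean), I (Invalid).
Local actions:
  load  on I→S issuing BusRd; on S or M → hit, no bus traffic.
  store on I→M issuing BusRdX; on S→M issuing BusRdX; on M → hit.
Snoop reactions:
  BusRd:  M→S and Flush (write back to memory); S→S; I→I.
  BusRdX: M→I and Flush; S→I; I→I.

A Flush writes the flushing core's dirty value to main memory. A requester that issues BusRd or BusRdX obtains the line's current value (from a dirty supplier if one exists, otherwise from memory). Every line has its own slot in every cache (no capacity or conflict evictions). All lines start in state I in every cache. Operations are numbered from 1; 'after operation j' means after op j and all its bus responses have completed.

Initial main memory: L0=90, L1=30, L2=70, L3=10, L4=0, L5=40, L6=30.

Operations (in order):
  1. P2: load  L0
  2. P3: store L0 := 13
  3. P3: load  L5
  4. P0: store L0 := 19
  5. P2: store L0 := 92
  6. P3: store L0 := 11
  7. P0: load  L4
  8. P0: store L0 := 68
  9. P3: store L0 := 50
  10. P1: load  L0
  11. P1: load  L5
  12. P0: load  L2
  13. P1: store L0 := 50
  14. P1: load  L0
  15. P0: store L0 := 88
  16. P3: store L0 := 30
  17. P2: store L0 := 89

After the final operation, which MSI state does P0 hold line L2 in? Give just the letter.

step 1: P2: load  L0  ⟶  IISI  (L0)  txn=BusRd  M[L0]=90
step 2: P3: store L0 := 13  ⟶  IIIM  (L0)  txn=BusRdX  M[L0]=90
step 3: P3: load  L5  ⟶  IIIS  (L5)  txn=BusRd  M[L5]=40
step 4: P0: store L0 := 19  ⟶  MIII  (L0)  txn=BusRdX+Flush  M[L0]=13
step 5: P2: store L0 := 92  ⟶  IIMI  (L0)  txn=BusRdX+Flush  M[L0]=19
step 6: P3: store L0 := 11  ⟶  IIIM  (L0)  txn=BusRdX+Flush  M[L0]=92
step 7: P0: load  L4  ⟶  SIII  (L4)  txn=BusRd  M[L4]=0
step 8: P0: store L0 := 68  ⟶  MIII  (L0)  txn=BusRdX+Flush  M[L0]=11
step 9: P3: store L0 := 50  ⟶  IIIM  (L0)  txn=BusRdX+Flush  M[L0]=68
step 10: P1: load  L0  ⟶  ISIS  (L0)  txn=BusRd+Flush  M[L0]=50
step 11: P1: load  L5  ⟶  ISIS  (L5)  txn=BusRd  M[L5]=40
step 12: P0: load  L2  ⟶  SIII  (L2)  txn=BusRd  M[L2]=70
step 13: P1: store L0 := 50  ⟶  IMII  (L0)  txn=BusRdX  M[L0]=50
step 14: P1: load  L0  ⟶  IMII  (L0)  txn=∅  M[L0]=50
step 15: P0: store L0 := 88  ⟶  MIII  (L0)  txn=BusRdX+Flush  M[L0]=50
step 16: P3: store L0 := 30  ⟶  IIIM  (L0)  txn=BusRdX+Flush  M[L0]=88
step 17: P2: store L0 := 89  ⟶  IIMI  (L0)  txn=BusRdX+Flush  M[L0]=30

state = S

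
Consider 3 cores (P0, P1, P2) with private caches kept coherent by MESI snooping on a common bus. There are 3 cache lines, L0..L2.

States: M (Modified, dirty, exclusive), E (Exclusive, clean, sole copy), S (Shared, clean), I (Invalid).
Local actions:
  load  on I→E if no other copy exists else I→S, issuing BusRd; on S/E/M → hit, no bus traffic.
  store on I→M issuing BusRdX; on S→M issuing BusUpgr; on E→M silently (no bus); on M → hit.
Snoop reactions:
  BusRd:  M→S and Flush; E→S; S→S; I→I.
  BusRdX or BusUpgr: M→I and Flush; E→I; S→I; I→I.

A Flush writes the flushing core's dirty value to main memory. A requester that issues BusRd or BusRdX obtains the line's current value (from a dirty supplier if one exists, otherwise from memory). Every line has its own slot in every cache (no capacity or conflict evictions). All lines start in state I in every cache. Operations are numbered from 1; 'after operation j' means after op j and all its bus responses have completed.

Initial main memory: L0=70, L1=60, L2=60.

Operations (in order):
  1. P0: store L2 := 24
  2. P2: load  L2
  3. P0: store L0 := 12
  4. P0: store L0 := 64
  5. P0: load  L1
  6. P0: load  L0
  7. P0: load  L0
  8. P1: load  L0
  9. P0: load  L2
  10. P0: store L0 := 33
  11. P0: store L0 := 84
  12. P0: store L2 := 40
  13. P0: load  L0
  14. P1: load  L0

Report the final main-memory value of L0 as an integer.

memory[L0] = 84

[1] P0: store L2 := 24 | P0:M(24), P1:I, P2:I | bus: BusRdX
[2] P2: load  L2 | P0:S(24), P1:I, P2:S(24) | bus: BusRd,Flush
[3] P0: store L0 := 12 | P0:M(12), P1:I, P2:I | bus: BusRdX
[4] P0: store L0 := 64 | P0:M(64), P1:I, P2:I | bus: none
[5] P0: load  L1 | P0:E(60), P1:I, P2:I | bus: BusRd
[6] P0: load  L0 | P0:M(64), P1:I, P2:I | bus: none
[7] P0: load  L0 | P0:M(64), P1:I, P2:I | bus: none
[8] P1: load  L0 | P0:S(64), P1:S(64), P2:I | bus: BusRd,Flush
[9] P0: load  L2 | P0:S(24), P1:I, P2:S(24) | bus: none
[10] P0: store L0 := 33 | P0:M(33), P1:I, P2:I | bus: BusUpgr
[11] P0: store L0 := 84 | P0:M(84), P1:I, P2:I | bus: none
[12] P0: store L2 := 40 | P0:M(40), P1:I, P2:I | bus: BusUpgr
[13] P0: load  L0 | P0:M(84), P1:I, P2:I | bus: none
[14] P1: load  L0 | P0:S(84), P1:S(84), P2:I | bus: BusRd,Flush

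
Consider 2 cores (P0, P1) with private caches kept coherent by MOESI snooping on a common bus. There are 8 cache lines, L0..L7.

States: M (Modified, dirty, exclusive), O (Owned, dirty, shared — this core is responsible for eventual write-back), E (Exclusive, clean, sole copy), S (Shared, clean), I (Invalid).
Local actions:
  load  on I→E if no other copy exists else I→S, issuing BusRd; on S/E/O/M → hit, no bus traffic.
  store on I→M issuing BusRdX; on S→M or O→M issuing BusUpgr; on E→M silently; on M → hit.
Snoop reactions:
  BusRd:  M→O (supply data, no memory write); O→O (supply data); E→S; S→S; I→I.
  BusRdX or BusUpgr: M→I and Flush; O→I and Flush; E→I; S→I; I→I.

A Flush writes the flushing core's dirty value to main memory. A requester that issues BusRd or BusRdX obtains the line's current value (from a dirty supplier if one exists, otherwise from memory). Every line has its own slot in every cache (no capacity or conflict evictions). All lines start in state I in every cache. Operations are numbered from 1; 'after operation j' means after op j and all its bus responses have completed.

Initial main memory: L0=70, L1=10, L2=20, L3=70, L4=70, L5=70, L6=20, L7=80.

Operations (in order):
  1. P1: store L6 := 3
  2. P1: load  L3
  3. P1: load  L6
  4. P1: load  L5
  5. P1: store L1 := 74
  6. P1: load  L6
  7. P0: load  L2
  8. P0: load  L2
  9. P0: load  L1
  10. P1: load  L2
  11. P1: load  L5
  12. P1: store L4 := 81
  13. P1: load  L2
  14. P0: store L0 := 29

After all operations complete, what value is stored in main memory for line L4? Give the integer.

memory[L4] = 70

[1] P1: store L6 := 3 | P0:I, P1:M(3) | bus: BusRdX
[2] P1: load  L3 | P0:I, P1:E(70) | bus: BusRd
[3] P1: load  L6 | P0:I, P1:M(3) | bus: none
[4] P1: load  L5 | P0:I, P1:E(70) | bus: BusRd
[5] P1: store L1 := 74 | P0:I, P1:M(74) | bus: BusRdX
[6] P1: load  L6 | P0:I, P1:M(3) | bus: none
[7] P0: load  L2 | P0:E(20), P1:I | bus: BusRd
[8] P0: load  L2 | P0:E(20), P1:I | bus: none
[9] P0: load  L1 | P0:S(74), P1:O(74) | bus: BusRd
[10] P1: load  L2 | P0:S(20), P1:S(20) | bus: BusRd
[11] P1: load  L5 | P0:I, P1:E(70) | bus: none
[12] P1: store L4 := 81 | P0:I, P1:M(81) | bus: BusRdX
[13] P1: load  L2 | P0:S(20), P1:S(20) | bus: none
[14] P0: store L0 := 29 | P0:M(29), P1:I | bus: BusRdX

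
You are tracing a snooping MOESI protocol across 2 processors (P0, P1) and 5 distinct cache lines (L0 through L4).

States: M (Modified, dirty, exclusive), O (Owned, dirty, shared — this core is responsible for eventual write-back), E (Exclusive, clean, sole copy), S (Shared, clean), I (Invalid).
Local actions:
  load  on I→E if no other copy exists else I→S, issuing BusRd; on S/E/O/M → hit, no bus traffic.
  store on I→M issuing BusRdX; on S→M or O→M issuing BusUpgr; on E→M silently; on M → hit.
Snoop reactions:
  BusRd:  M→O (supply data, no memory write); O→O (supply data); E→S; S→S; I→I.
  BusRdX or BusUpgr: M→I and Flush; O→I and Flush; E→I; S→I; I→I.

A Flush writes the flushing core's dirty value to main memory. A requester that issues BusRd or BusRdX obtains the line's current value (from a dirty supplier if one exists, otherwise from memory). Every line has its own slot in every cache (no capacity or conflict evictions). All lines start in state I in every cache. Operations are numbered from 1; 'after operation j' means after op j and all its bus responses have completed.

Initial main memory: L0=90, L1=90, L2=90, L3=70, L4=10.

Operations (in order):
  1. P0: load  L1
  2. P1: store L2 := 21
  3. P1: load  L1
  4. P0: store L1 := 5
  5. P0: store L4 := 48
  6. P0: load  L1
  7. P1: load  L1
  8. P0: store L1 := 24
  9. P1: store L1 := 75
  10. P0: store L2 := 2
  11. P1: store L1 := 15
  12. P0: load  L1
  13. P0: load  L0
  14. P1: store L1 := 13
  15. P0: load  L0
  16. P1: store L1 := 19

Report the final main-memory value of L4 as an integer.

step 1: P0: load  L1  ⟶  EI  (L1)  txn=BusRd  M[L1]=90
step 2: P1: store L2 := 21  ⟶  IM  (L2)  txn=BusRdX  M[L2]=90
step 3: P1: load  L1  ⟶  SS  (L1)  txn=BusRd  M[L1]=90
step 4: P0: store L1 := 5  ⟶  MI  (L1)  txn=BusUpgr  M[L1]=90
step 5: P0: store L4 := 48  ⟶  MI  (L4)  txn=BusRdX  M[L4]=10
step 6: P0: load  L1  ⟶  MI  (L1)  txn=∅  M[L1]=90
step 7: P1: load  L1  ⟶  OS  (L1)  txn=BusRd  M[L1]=90
step 8: P0: store L1 := 24  ⟶  MI  (L1)  txn=BusUpgr  M[L1]=90
step 9: P1: store L1 := 75  ⟶  IM  (L1)  txn=BusRdX+Flush  M[L1]=24
step 10: P0: store L2 := 2  ⟶  MI  (L2)  txn=BusRdX+Flush  M[L2]=21
step 11: P1: store L1 := 15  ⟶  IM  (L1)  txn=∅  M[L1]=24
step 12: P0: load  L1  ⟶  SO  (L1)  txn=BusRd  M[L1]=24
step 13: P0: load  L0  ⟶  EI  (L0)  txn=BusRd  M[L0]=90
step 14: P1: store L1 := 13  ⟶  IM  (L1)  txn=BusUpgr  M[L1]=24
step 15: P0: load  L0  ⟶  EI  (L0)  txn=∅  M[L0]=90
step 16: P1: store L1 := 19  ⟶  IM  (L1)  txn=∅  M[L1]=24

memory[L4] = 10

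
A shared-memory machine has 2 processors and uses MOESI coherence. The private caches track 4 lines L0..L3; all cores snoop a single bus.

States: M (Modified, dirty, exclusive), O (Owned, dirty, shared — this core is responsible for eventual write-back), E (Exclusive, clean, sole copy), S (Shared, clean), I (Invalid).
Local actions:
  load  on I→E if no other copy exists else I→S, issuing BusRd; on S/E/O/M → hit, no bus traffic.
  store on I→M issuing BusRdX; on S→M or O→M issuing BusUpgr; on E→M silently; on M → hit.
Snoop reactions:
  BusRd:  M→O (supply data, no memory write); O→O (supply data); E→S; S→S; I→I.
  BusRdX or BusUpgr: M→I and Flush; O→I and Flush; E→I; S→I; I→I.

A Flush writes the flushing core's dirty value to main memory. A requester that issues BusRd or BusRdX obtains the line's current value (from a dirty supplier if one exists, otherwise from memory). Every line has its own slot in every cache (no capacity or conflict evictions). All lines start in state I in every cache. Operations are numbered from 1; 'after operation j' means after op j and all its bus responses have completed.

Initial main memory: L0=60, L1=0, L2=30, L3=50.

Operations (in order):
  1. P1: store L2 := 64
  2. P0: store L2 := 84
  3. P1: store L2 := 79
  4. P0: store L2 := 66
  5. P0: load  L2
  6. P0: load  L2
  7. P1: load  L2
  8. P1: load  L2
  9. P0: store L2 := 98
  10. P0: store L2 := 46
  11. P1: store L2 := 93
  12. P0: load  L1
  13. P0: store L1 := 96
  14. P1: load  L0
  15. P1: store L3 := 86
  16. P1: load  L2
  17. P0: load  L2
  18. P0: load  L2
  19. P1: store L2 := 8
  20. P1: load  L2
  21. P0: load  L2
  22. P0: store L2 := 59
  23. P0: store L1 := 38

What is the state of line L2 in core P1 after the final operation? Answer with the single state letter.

  op1 P1: store L2 := 64 → I/M on L2; bus BusRdX; mem=30
  op2 P0: store L2 := 84 → M/I on L2; bus BusRdX Flush; mem=64
  op3 P1: store L2 := 79 → I/M on L2; bus BusRdX Flush; mem=84
  op4 P0: store L2 := 66 → M/I on L2; bus BusRdX Flush; mem=79
  op5 P0: load  L2 → M/I on L2; bus (none); mem=79
  op6 P0: load  L2 → M/I on L2; bus (none); mem=79
  op7 P1: load  L2 → O/S on L2; bus BusRd; mem=79
  op8 P1: load  L2 → O/S on L2; bus (none); mem=79
  op9 P0: store L2 := 98 → M/I on L2; bus BusUpgr; mem=79
  op10 P0: store L2 := 46 → M/I on L2; bus (none); mem=79
  op11 P1: store L2 := 93 → I/M on L2; bus BusRdX Flush; mem=46
  op12 P0: load  L1 → E/I on L1; bus BusRd; mem=0
  op13 P0: store L1 := 96 → M/I on L1; bus (none); mem=0
  op14 P1: load  L0 → I/E on L0; bus BusRd; mem=60
  op15 P1: store L3 := 86 → I/M on L3; bus BusRdX; mem=50
  op16 P1: load  L2 → I/M on L2; bus (none); mem=46
  op17 P0: load  L2 → S/O on L2; bus BusRd; mem=46
  op18 P0: load  L2 → S/O on L2; bus (none); mem=46
  op19 P1: store L2 := 8 → I/M on L2; bus BusUpgr; mem=46
  op20 P1: load  L2 → I/M on L2; bus (none); mem=46
  op21 P0: load  L2 → S/O on L2; bus BusRd; mem=46
  op22 P0: store L2 := 59 → M/I on L2; bus BusUpgr Flush; mem=8
  op23 P0: store L1 := 38 → M/I on L1; bus (none); mem=0

state = I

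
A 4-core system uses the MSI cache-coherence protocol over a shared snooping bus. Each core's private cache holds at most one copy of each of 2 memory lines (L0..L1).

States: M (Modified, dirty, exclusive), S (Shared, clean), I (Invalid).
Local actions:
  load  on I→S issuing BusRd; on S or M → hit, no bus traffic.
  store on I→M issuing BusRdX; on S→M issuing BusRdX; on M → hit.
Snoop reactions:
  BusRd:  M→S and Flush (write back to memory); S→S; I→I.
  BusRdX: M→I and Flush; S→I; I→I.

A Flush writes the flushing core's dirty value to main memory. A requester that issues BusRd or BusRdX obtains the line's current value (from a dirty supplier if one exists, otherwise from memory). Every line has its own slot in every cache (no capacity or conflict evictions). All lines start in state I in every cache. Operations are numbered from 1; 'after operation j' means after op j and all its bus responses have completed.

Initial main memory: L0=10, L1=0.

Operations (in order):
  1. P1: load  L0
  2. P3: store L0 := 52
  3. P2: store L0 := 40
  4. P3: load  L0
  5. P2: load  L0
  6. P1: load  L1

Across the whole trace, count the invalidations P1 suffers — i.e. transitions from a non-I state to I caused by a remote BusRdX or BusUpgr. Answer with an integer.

invalidations = 1

  op1 P1: load  L0 → I/S/I/I on L0; bus BusRd; mem=10
  op2 P3: store L0 := 52 → I/I/I/M on L0; bus BusRdX; mem=10
  op3 P2: store L0 := 40 → I/I/M/I on L0; bus BusRdX Flush; mem=52
  op4 P3: load  L0 → I/I/S/S on L0; bus BusRd Flush; mem=40
  op5 P2: load  L0 → I/I/S/S on L0; bus (none); mem=40
  op6 P1: load  L1 → I/S/I/I on L1; bus BusRd; mem=0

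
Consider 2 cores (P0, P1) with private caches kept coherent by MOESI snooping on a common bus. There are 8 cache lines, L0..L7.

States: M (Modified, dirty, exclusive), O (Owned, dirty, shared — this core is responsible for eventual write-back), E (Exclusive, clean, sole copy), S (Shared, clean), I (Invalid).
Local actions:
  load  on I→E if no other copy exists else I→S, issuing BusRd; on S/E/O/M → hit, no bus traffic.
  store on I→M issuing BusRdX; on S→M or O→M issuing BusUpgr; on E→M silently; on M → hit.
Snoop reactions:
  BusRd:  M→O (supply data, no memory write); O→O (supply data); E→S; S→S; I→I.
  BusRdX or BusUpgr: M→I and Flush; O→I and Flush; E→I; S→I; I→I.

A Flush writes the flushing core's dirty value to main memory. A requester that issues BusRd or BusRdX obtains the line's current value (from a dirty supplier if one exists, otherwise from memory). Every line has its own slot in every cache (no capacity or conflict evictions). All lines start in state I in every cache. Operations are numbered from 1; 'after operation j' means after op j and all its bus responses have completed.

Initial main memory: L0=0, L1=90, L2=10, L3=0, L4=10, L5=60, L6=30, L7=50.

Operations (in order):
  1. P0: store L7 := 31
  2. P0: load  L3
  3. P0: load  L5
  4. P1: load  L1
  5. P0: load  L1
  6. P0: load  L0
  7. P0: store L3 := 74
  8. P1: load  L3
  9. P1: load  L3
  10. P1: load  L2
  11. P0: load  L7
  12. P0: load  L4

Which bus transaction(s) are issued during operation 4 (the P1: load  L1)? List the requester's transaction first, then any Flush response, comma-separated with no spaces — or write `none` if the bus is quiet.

[1] P0: store L7 := 31 | P0:M(31), P1:I | bus: BusRdX
[2] P0: load  L3 | P0:E(0), P1:I | bus: BusRd
[3] P0: load  L5 | P0:E(60), P1:I | bus: BusRd
[4] P1: load  L1 | P0:I, P1:E(90) | bus: BusRd
[5] P0: load  L1 | P0:S(90), P1:S(90) | bus: BusRd
[6] P0: load  L0 | P0:E(0), P1:I | bus: BusRd
[7] P0: store L3 := 74 | P0:M(74), P1:I | bus: none
[8] P1: load  L3 | P0:O(74), P1:S(74) | bus: BusRd
[9] P1: load  L3 | P0:O(74), P1:S(74) | bus: none
[10] P1: load  L2 | P0:I, P1:E(10) | bus: BusRd
[11] P0: load  L7 | P0:M(31), P1:I | bus: none
[12] P0: load  L4 | P0:E(10), P1:I | bus: BusRd

bus = BusRd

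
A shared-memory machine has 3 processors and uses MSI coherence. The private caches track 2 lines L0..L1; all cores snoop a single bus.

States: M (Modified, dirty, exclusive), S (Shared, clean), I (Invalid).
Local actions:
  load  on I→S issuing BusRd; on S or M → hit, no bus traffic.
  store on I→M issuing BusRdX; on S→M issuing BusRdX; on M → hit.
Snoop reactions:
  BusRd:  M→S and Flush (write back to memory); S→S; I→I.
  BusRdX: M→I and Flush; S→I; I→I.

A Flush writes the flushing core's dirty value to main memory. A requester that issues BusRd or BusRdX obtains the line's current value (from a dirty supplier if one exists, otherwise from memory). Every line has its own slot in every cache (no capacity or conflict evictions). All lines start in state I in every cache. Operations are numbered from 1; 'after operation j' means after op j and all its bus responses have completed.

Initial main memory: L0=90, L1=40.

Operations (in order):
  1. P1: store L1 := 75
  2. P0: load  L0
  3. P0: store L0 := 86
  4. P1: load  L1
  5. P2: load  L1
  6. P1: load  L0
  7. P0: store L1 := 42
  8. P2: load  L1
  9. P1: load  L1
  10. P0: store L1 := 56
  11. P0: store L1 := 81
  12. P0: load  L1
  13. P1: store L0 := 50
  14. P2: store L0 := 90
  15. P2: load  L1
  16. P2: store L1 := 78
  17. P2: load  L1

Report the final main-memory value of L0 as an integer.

  op1 P1: store L1 := 75 → I/M/I on L1; bus BusRdX; mem=40
  op2 P0: load  L0 → S/I/I on L0; bus BusRd; mem=90
  op3 P0: store L0 := 86 → M/I/I on L0; bus BusRdX; mem=90
  op4 P1: load  L1 → I/M/I on L1; bus (none); mem=40
  op5 P2: load  L1 → I/S/S on L1; bus BusRd Flush; mem=75
  op6 P1: load  L0 → S/S/I on L0; bus BusRd Flush; mem=86
  op7 P0: store L1 := 42 → M/I/I on L1; bus BusRdX; mem=75
  op8 P2: load  L1 → S/I/S on L1; bus BusRd Flush; mem=42
  op9 P1: load  L1 → S/S/S on L1; bus BusRd; mem=42
  op10 P0: store L1 := 56 → M/I/I on L1; bus BusRdX; mem=42
  op11 P0: store L1 := 81 → M/I/I on L1; bus (none); mem=42
  op12 P0: load  L1 → M/I/I on L1; bus (none); mem=42
  op13 P1: store L0 := 50 → I/M/I on L0; bus BusRdX; mem=86
  op14 P2: store L0 := 90 → I/I/M on L0; bus BusRdX Flush; mem=50
  op15 P2: load  L1 → S/I/S on L1; bus BusRd Flush; mem=81
  op16 P2: store L1 := 78 → I/I/M on L1; bus BusRdX; mem=81
  op17 P2: load  L1 → I/I/M on L1; bus (none); mem=81

memory[L0] = 50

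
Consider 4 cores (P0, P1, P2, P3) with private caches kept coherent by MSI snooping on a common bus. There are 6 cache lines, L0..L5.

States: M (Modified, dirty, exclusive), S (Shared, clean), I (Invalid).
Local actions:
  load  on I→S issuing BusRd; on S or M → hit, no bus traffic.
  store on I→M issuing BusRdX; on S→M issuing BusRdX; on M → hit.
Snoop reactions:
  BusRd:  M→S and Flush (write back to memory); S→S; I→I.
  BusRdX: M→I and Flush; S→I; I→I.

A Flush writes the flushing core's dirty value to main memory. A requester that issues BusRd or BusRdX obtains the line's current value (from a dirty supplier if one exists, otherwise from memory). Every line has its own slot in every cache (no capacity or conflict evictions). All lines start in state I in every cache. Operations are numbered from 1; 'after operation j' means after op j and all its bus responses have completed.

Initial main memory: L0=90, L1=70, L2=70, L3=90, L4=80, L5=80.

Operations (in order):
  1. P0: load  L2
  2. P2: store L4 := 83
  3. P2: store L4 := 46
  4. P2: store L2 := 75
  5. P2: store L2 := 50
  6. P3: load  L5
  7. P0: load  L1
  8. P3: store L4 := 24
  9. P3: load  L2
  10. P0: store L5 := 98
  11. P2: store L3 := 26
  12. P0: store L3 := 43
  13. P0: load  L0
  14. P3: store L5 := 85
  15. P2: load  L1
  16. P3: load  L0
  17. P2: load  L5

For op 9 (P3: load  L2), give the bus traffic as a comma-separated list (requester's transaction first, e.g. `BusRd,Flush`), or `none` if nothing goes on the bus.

bus = BusRd,Flush

1. P0: load  L2  bus=[BusRd]  L2: P0=S P1=I P2=I P3=I  mem[L2]=70
2. P2: store L4 := 83  bus=[BusRdX]  L4: P0=I P1=I P2=M P3=I  mem[L4]=80
3. P2: store L4 := 46  bus=[-]  L4: P0=I P1=I P2=M P3=I  mem[L4]=80
4. P2: store L2 := 75  bus=[BusRdX]  L2: P0=I P1=I P2=M P3=I  mem[L2]=70
5. P2: store L2 := 50  bus=[-]  L2: P0=I P1=I P2=M P3=I  mem[L2]=70
6. P3: load  L5  bus=[BusRd]  L5: P0=I P1=I P2=I P3=S  mem[L5]=80
7. P0: load  L1  bus=[BusRd]  L1: P0=S P1=I P2=I P3=I  mem[L1]=70
8. P3: store L4 := 24  bus=[BusRdX,Flush]  L4: P0=I P1=I P2=I P3=M  mem[L4]=46
9. P3: load  L2  bus=[BusRd,Flush]  L2: P0=I P1=I P2=S P3=S  mem[L2]=50
10. P0: store L5 := 98  bus=[BusRdX]  L5: P0=M P1=I P2=I P3=I  mem[L5]=80
11. P2: store L3 := 26  bus=[BusRdX]  L3: P0=I P1=I P2=M P3=I  mem[L3]=90
12. P0: store L3 := 43  bus=[BusRdX,Flush]  L3: P0=M P1=I P2=I P3=I  mem[L3]=26
13. P0: load  L0  bus=[BusRd]  L0: P0=S P1=I P2=I P3=I  mem[L0]=90
14. P3: store L5 := 85  bus=[BusRdX,Flush]  L5: P0=I P1=I P2=I P3=M  mem[L5]=98
15. P2: load  L1  bus=[BusRd]  L1: P0=S P1=I P2=S P3=I  mem[L1]=70
16. P3: load  L0  bus=[BusRd]  L0: P0=S P1=I P2=I P3=S  mem[L0]=90
17. P2: load  L5  bus=[BusRd,Flush]  L5: P0=I P1=I P2=S P3=S  mem[L5]=85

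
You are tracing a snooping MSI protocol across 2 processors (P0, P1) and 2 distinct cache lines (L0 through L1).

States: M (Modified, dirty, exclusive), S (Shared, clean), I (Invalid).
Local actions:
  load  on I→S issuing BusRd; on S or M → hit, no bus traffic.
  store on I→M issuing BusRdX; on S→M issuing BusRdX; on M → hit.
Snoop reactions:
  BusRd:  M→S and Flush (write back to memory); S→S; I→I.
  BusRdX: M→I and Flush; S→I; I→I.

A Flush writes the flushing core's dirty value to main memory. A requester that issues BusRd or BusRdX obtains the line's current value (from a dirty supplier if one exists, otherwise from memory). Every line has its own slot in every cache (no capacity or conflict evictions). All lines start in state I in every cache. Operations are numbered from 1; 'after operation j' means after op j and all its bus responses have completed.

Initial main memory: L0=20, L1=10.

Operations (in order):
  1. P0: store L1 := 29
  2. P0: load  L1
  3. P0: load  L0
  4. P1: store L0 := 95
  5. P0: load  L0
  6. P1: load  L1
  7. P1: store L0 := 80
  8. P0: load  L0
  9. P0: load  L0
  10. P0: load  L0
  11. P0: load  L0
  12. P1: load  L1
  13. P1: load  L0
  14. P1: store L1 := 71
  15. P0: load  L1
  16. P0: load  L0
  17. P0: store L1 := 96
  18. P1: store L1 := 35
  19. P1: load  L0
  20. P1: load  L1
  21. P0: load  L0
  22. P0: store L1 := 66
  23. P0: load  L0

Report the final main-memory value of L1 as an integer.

[1] P0: store L1 := 29 | P0:M(29), P1:I | bus: BusRdX
[2] P0: load  L1 | P0:M(29), P1:I | bus: none
[3] P0: load  L0 | P0:S(20), P1:I | bus: BusRd
[4] P1: store L0 := 95 | P0:I, P1:M(95) | bus: BusRdX
[5] P0: load  L0 | P0:S(95), P1:S(95) | bus: BusRd,Flush
[6] P1: load  L1 | P0:S(29), P1:S(29) | bus: BusRd,Flush
[7] P1: store L0 := 80 | P0:I, P1:M(80) | bus: BusRdX
[8] P0: load  L0 | P0:S(80), P1:S(80) | bus: BusRd,Flush
[9] P0: load  L0 | P0:S(80), P1:S(80) | bus: none
[10] P0: load  L0 | P0:S(80), P1:S(80) | bus: none
[11] P0: load  L0 | P0:S(80), P1:S(80) | bus: none
[12] P1: load  L1 | P0:S(29), P1:S(29) | bus: none
[13] P1: load  L0 | P0:S(80), P1:S(80) | bus: none
[14] P1: store L1 := 71 | P0:I, P1:M(71) | bus: BusRdX
[15] P0: load  L1 | P0:S(71), P1:S(71) | bus: BusRd,Flush
[16] P0: load  L0 | P0:S(80), P1:S(80) | bus: none
[17] P0: store L1 := 96 | P0:M(96), P1:I | bus: BusRdX
[18] P1: store L1 := 35 | P0:I, P1:M(35) | bus: BusRdX,Flush
[19] P1: load  L0 | P0:S(80), P1:S(80) | bus: none
[20] P1: load  L1 | P0:I, P1:M(35) | bus: none
[21] P0: load  L0 | P0:S(80), P1:S(80) | bus: none
[22] P0: store L1 := 66 | P0:M(66), P1:I | bus: BusRdX,Flush
[23] P0: load  L0 | P0:S(80), P1:S(80) | bus: none

memory[L1] = 35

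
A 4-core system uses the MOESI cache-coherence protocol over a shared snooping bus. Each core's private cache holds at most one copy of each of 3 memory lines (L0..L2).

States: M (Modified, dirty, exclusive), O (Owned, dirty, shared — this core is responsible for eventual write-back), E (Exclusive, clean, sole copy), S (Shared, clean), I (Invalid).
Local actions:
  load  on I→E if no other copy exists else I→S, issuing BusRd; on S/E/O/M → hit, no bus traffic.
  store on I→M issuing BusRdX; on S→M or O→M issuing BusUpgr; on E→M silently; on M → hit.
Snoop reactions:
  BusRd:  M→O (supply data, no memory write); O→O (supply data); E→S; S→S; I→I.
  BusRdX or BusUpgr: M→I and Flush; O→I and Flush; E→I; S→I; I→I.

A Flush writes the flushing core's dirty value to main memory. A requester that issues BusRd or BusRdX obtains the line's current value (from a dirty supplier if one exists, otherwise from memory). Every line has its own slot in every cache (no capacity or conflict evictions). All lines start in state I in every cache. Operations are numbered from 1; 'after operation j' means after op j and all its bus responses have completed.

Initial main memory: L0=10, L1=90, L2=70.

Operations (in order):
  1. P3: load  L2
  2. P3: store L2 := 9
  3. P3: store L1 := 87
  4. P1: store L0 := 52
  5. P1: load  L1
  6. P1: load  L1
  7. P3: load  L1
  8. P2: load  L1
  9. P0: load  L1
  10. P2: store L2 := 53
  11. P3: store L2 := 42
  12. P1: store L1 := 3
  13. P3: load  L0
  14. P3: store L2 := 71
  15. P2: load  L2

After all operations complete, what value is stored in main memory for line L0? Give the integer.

[1] P3: load  L2 | P0:I, P1:I, P2:I, P3:E(70) | bus: BusRd
[2] P3: store L2 := 9 | P0:I, P1:I, P2:I, P3:M(9) | bus: none
[3] P3: store L1 := 87 | P0:I, P1:I, P2:I, P3:M(87) | bus: BusRdX
[4] P1: store L0 := 52 | P0:I, P1:M(52), P2:I, P3:I | bus: BusRdX
[5] P1: load  L1 | P0:I, P1:S(87), P2:I, P3:O(87) | bus: BusRd
[6] P1: load  L1 | P0:I, P1:S(87), P2:I, P3:O(87) | bus: none
[7] P3: load  L1 | P0:I, P1:S(87), P2:I, P3:O(87) | bus: none
[8] P2: load  L1 | P0:I, P1:S(87), P2:S(87), P3:O(87) | bus: BusRd
[9] P0: load  L1 | P0:S(87), P1:S(87), P2:S(87), P3:O(87) | bus: BusRd
[10] P2: store L2 := 53 | P0:I, P1:I, P2:M(53), P3:I | bus: BusRdX,Flush
[11] P3: store L2 := 42 | P0:I, P1:I, P2:I, P3:M(42) | bus: BusRdX,Flush
[12] P1: store L1 := 3 | P0:I, P1:M(3), P2:I, P3:I | bus: BusUpgr,Flush
[13] P3: load  L0 | P0:I, P1:O(52), P2:I, P3:S(52) | bus: BusRd
[14] P3: store L2 := 71 | P0:I, P1:I, P2:I, P3:M(71) | bus: none
[15] P2: load  L2 | P0:I, P1:I, P2:S(71), P3:O(71) | bus: BusRd

memory[L0] = 10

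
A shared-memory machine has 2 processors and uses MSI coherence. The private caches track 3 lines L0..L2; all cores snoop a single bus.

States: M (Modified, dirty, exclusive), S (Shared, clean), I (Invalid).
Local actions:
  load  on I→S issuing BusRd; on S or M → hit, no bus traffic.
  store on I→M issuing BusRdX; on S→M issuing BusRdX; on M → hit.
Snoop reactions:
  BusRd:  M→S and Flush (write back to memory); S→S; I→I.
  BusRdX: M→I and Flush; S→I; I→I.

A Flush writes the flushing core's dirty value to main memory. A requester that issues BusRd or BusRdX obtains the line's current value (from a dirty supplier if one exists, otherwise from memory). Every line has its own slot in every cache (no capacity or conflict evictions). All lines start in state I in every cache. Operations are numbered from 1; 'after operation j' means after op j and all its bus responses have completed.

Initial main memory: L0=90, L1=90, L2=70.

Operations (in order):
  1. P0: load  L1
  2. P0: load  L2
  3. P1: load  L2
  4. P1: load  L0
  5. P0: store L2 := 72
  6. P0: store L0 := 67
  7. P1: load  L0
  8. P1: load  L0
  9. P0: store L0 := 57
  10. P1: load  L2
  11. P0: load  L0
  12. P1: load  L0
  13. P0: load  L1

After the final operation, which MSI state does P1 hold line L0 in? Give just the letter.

1. P0: load  L1  bus=[BusRd]  L1: P0=S P1=I  mem[L1]=90
2. P0: load  L2  bus=[BusRd]  L2: P0=S P1=I  mem[L2]=70
3. P1: load  L2  bus=[BusRd]  L2: P0=S P1=S  mem[L2]=70
4. P1: load  L0  bus=[BusRd]  L0: P0=I P1=S  mem[L0]=90
5. P0: store L2 := 72  bus=[BusRdX]  L2: P0=M P1=I  mem[L2]=70
6. P0: store L0 := 67  bus=[BusRdX]  L0: P0=M P1=I  mem[L0]=90
7. P1: load  L0  bus=[BusRd,Flush]  L0: P0=S P1=S  mem[L0]=67
8. P1: load  L0  bus=[-]  L0: P0=S P1=S  mem[L0]=67
9. P0: store L0 := 57  bus=[BusRdX]  L0: P0=M P1=I  mem[L0]=67
10. P1: load  L2  bus=[BusRd,Flush]  L2: P0=S P1=S  mem[L2]=72
11. P0: load  L0  bus=[-]  L0: P0=M P1=I  mem[L0]=67
12. P1: load  L0  bus=[BusRd,Flush]  L0: P0=S P1=S  mem[L0]=57
13. P0: load  L1  bus=[-]  L1: P0=S P1=I  mem[L1]=90

state = S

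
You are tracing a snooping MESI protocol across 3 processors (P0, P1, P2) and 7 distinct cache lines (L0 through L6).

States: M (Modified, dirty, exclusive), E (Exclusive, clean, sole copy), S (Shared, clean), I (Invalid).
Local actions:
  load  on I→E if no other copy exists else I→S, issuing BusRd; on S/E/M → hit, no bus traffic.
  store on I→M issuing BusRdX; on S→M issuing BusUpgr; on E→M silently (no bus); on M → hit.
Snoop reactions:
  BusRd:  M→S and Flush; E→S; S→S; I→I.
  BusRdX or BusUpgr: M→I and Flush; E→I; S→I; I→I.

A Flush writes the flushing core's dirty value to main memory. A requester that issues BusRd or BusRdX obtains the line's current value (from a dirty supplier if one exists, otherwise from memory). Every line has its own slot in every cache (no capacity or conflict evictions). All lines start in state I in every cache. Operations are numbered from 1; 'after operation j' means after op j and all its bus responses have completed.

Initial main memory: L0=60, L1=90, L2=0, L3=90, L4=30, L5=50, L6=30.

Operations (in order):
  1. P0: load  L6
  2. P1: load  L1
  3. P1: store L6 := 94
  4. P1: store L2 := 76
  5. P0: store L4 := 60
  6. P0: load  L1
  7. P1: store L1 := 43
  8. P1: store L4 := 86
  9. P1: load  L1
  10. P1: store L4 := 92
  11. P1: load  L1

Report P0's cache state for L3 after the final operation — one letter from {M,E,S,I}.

state = I

step 1: P0: load  L6  ⟶  EII  (L6)  txn=BusRd  M[L6]=30
step 2: P1: load  L1  ⟶  IEI  (L1)  txn=BusRd  M[L1]=90
step 3: P1: store L6 := 94  ⟶  IMI  (L6)  txn=BusRdX  M[L6]=30
step 4: P1: store L2 := 76  ⟶  IMI  (L2)  txn=BusRdX  M[L2]=0
step 5: P0: store L4 := 60  ⟶  MII  (L4)  txn=BusRdX  M[L4]=30
step 6: P0: load  L1  ⟶  SSI  (L1)  txn=BusRd  M[L1]=90
step 7: P1: store L1 := 43  ⟶  IMI  (L1)  txn=BusUpgr  M[L1]=90
step 8: P1: store L4 := 86  ⟶  IMI  (L4)  txn=BusRdX+Flush  M[L4]=60
step 9: P1: load  L1  ⟶  IMI  (L1)  txn=∅  M[L1]=90
step 10: P1: store L4 := 92  ⟶  IMI  (L4)  txn=∅  M[L4]=60
step 11: P1: load  L1  ⟶  IMI  (L1)  txn=∅  M[L1]=90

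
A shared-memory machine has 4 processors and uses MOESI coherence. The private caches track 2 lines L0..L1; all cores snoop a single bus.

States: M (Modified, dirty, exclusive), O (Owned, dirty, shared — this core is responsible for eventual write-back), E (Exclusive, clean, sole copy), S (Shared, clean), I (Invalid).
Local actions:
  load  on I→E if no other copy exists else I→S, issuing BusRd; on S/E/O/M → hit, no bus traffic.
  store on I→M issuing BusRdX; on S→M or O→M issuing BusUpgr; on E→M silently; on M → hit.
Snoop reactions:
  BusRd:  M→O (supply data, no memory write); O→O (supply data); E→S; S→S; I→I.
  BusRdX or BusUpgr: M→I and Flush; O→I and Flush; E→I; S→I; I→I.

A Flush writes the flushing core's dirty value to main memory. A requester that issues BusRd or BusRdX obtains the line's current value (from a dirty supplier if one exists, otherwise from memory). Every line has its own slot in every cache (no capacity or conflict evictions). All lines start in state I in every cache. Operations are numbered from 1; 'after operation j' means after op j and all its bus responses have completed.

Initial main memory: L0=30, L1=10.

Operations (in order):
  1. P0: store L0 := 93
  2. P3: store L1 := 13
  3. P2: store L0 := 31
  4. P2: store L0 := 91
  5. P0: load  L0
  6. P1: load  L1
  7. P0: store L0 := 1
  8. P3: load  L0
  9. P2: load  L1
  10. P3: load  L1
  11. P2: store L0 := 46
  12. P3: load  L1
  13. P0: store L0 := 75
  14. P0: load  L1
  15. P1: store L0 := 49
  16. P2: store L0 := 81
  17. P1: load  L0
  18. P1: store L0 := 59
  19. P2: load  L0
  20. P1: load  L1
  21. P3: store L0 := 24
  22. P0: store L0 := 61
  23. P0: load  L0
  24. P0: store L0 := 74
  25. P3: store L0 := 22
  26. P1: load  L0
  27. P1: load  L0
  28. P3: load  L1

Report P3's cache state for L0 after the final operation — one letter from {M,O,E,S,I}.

state = O

step 1: P0: store L0 := 93  ⟶  MIII  (L0)  txn=BusRdX  M[L0]=30
step 2: P3: store L1 := 13  ⟶  IIIM  (L1)  txn=BusRdX  M[L1]=10
step 3: P2: store L0 := 31  ⟶  IIMI  (L0)  txn=BusRdX+Flush  M[L0]=93
step 4: P2: store L0 := 91  ⟶  IIMI  (L0)  txn=∅  M[L0]=93
step 5: P0: load  L0  ⟶  SIOI  (L0)  txn=BusRd  M[L0]=93
step 6: P1: load  L1  ⟶  ISIO  (L1)  txn=BusRd  M[L1]=10
step 7: P0: store L0 := 1  ⟶  MIII  (L0)  txn=BusUpgr+Flush  M[L0]=91
step 8: P3: load  L0  ⟶  OIIS  (L0)  txn=BusRd  M[L0]=91
step 9: P2: load  L1  ⟶  ISSO  (L1)  txn=BusRd  M[L1]=10
step 10: P3: load  L1  ⟶  ISSO  (L1)  txn=∅  M[L1]=10
step 11: P2: store L0 := 46  ⟶  IIMI  (L0)  txn=BusRdX+Flush  M[L0]=1
step 12: P3: load  L1  ⟶  ISSO  (L1)  txn=∅  M[L1]=10
step 13: P0: store L0 := 75  ⟶  MIII  (L0)  txn=BusRdX+Flush  M[L0]=46
step 14: P0: load  L1  ⟶  SSSO  (L1)  txn=BusRd  M[L1]=10
step 15: P1: store L0 := 49  ⟶  IMII  (L0)  txn=BusRdX+Flush  M[L0]=75
step 16: P2: store L0 := 81  ⟶  IIMI  (L0)  txn=BusRdX+Flush  M[L0]=49
step 17: P1: load  L0  ⟶  ISOI  (L0)  txn=BusRd  M[L0]=49
step 18: P1: store L0 := 59  ⟶  IMII  (L0)  txn=BusUpgr+Flush  M[L0]=81
step 19: P2: load  L0  ⟶  IOSI  (L0)  txn=BusRd  M[L0]=81
step 20: P1: load  L1  ⟶  SSSO  (L1)  txn=∅  M[L1]=10
step 21: P3: store L0 := 24  ⟶  IIIM  (L0)  txn=BusRdX+Flush  M[L0]=59
step 22: P0: store L0 := 61  ⟶  MIII  (L0)  txn=BusRdX+Flush  M[L0]=24
step 23: P0: load  L0  ⟶  MIII  (L0)  txn=∅  M[L0]=24
step 24: P0: store L0 := 74  ⟶  MIII  (L0)  txn=∅  M[L0]=24
step 25: P3: store L0 := 22  ⟶  IIIM  (L0)  txn=BusRdX+Flush  M[L0]=74
step 26: P1: load  L0  ⟶  ISIO  (L0)  txn=BusRd  M[L0]=74
step 27: P1: load  L0  ⟶  ISIO  (L0)  txn=∅  M[L0]=74
step 28: P3: load  L1  ⟶  SSSO  (L1)  txn=∅  M[L1]=10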